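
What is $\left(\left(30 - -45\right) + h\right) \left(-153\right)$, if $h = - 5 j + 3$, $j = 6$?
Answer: $-7344$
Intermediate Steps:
$h = -27$ ($h = \left(-5\right) 6 + 3 = -30 + 3 = -27$)
$\left(\left(30 - -45\right) + h\right) \left(-153\right) = \left(\left(30 - -45\right) - 27\right) \left(-153\right) = \left(\left(30 + 45\right) - 27\right) \left(-153\right) = \left(75 - 27\right) \left(-153\right) = 48 \left(-153\right) = -7344$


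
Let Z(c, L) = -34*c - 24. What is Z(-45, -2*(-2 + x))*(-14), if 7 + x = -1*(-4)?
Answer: -21084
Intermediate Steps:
x = -3 (x = -7 - 1*(-4) = -7 + 4 = -3)
Z(c, L) = -24 - 34*c
Z(-45, -2*(-2 + x))*(-14) = (-24 - 34*(-45))*(-14) = (-24 + 1530)*(-14) = 1506*(-14) = -21084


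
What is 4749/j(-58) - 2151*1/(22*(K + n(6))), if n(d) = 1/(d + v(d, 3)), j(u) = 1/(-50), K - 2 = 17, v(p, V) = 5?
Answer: -33243717/140 ≈ -2.3746e+5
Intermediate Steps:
K = 19 (K = 2 + 17 = 19)
j(u) = -1/50
n(d) = 1/(5 + d) (n(d) = 1/(d + 5) = 1/(5 + d))
4749/j(-58) - 2151*1/(22*(K + n(6))) = 4749/(-1/50) - 2151*1/(22*(19 + 1/(5 + 6))) = 4749*(-50) - 2151*1/(22*(19 + 1/11)) = -237450 - 2151*1/(22*(19 + 1/11)) = -237450 - 2151/((210/11)*22) = -237450 - 2151/420 = -237450 - 2151*1/420 = -237450 - 717/140 = -33243717/140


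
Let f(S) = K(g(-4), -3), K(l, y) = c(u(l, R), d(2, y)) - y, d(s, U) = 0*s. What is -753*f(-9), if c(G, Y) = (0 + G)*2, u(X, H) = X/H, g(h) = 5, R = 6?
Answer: -3514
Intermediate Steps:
d(s, U) = 0
c(G, Y) = 2*G (c(G, Y) = G*2 = 2*G)
K(l, y) = -y + l/3 (K(l, y) = 2*(l/6) - y = l/3 - y = -y + l/3)
f(S) = 14/3 (f(S) = -1*(-3) + (⅓)*5 = 3 + 5/3 = 14/3)
-753*f(-9) = -753*14/3 = -3514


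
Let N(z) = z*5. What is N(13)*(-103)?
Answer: -6695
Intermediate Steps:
N(z) = 5*z
N(13)*(-103) = (5*13)*(-103) = 65*(-103) = -6695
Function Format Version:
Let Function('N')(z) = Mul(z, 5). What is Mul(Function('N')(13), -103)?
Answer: -6695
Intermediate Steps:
Function('N')(z) = Mul(5, z)
Mul(Function('N')(13), -103) = Mul(Mul(5, 13), -103) = Mul(65, -103) = -6695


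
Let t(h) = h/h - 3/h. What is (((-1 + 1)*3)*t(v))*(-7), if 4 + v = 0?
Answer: 0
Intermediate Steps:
v = -4 (v = -4 + 0 = -4)
t(h) = 1 - 3/h
(((-1 + 1)*3)*t(v))*(-7) = (((-1 + 1)*3)*((-3 - 4)/(-4)))*(-7) = ((0*3)*(-¼*(-7)))*(-7) = (0*(7/4))*(-7) = 0*(-7) = 0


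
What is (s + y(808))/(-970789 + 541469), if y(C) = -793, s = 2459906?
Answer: -2459113/429320 ≈ -5.7279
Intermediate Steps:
(s + y(808))/(-970789 + 541469) = (2459906 - 793)/(-970789 + 541469) = 2459113/(-429320) = 2459113*(-1/429320) = -2459113/429320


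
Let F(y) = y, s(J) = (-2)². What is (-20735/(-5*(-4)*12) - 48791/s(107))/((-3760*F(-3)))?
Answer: -589639/541440 ≈ -1.0890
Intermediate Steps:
s(J) = 4
(-20735/(-5*(-4)*12) - 48791/s(107))/((-3760*F(-3))) = (-20735/(-5*(-4)*12) - 48791/4)/((-3760*(-3))) = (-20735/(20*12) - 48791*¼)/11280 = (-20735/240 - 48791/4)*(1/11280) = (-20735*1/240 - 48791/4)*(1/11280) = (-4147/48 - 48791/4)*(1/11280) = -589639/48*1/11280 = -589639/541440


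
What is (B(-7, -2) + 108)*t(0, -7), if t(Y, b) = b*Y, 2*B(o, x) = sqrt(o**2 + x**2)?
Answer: 0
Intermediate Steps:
B(o, x) = sqrt(o**2 + x**2)/2
t(Y, b) = Y*b
(B(-7, -2) + 108)*t(0, -7) = (sqrt((-7)**2 + (-2)**2)/2 + 108)*(0*(-7)) = (sqrt(49 + 4)/2 + 108)*0 = (sqrt(53)/2 + 108)*0 = (108 + sqrt(53)/2)*0 = 0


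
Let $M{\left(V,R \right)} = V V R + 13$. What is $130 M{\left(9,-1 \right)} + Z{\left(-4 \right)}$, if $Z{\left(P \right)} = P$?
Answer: $-8844$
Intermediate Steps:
$M{\left(V,R \right)} = 13 + R V^{2}$ ($M{\left(V,R \right)} = V^{2} R + 13 = R V^{2} + 13 = 13 + R V^{2}$)
$130 M{\left(9,-1 \right)} + Z{\left(-4 \right)} = 130 \left(13 - 9^{2}\right) - 4 = 130 \left(13 - 81\right) - 4 = 130 \left(-68\right) - 4 = -8840 - 4 = -8844$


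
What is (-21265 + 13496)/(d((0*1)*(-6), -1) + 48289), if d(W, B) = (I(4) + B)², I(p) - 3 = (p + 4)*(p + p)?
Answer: -7769/52645 ≈ -0.14757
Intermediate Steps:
I(p) = 3 + 2*p*(4 + p) (I(p) = 3 + (p + 4)*(p + p) = 3 + (4 + p)*(2*p) = 3 + 2*p*(4 + p))
d(W, B) = (67 + B)² (d(W, B) = ((3 + 2*4² + 8*4) + B)² = ((3 + 2*16 + 32) + B)² = ((3 + 32 + 32) + B)² = (67 + B)²)
(-21265 + 13496)/(d((0*1)*(-6), -1) + 48289) = (-21265 + 13496)/((67 - 1)² + 48289) = -7769/(66² + 48289) = -7769/(4356 + 48289) = -7769/52645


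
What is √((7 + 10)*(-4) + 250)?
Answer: √182 ≈ 13.491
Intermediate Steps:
√((7 + 10)*(-4) + 250) = √(17*(-4) + 250) = √(-68 + 250) = √182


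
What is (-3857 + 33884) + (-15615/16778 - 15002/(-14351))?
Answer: 7229961041797/240781078 ≈ 30027.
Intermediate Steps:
(-3857 + 33884) + (-15615/16778 - 15002/(-14351)) = 30027 + (-15615*1/16778 - 15002*(-1/14351)) = 30027 + (-15615/16778 + 15002/14351) = 30027 + 27612691/240781078 = 7229961041797/240781078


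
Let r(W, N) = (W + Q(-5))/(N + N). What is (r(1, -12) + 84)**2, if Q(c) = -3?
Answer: 1018081/144 ≈ 7070.0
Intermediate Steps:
r(W, N) = (-3 + W)/(2*N) (r(W, N) = (W - 3)/(N + N) = (-3 + W)/((2*N)) = (-3 + W)*(1/(2*N)) = (-3 + W)/(2*N))
(r(1, -12) + 84)**2 = ((1/2)*(-3 + 1)/(-12) + 84)**2 = ((1/2)*(-1/12)*(-2) + 84)**2 = (1/12 + 84)**2 = (1009/12)**2 = 1018081/144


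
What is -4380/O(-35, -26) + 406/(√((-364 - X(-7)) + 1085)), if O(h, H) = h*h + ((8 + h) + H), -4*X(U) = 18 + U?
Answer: -1095/293 + 812*√2895/2895 ≈ 11.354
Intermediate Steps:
X(U) = -9/2 - U/4 (X(U) = -(18 + U)/4 = -9/2 - U/4)
O(h, H) = 8 + H + h + h² (O(h, H) = h² + (8 + H + h) = 8 + H + h + h²)
-4380/O(-35, -26) + 406/(√((-364 - X(-7)) + 1085)) = -4380/(8 - 26 - 35 + (-35)²) + 406/(√((-364 - (-9/2 - ¼*(-7))) + 1085)) = -4380/(8 - 26 - 35 + 1225) + 406/(√((-364 - (-9/2 + 7/4)) + 1085)) = -4380/1172 + 406/(√((-364 - 1*(-11/4)) + 1085)) = -4380*1/1172 + 406/(√((-364 + 11/4) + 1085)) = -1095/293 + 406/(√(-1445/4 + 1085)) = -1095/293 + 406/(√(2895/4)) = -1095/293 + 406/((√2895/2)) = -1095/293 + 406*(2*√2895/2895) = -1095/293 + 812*√2895/2895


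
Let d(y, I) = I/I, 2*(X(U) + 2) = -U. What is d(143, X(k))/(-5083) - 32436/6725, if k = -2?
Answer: -164878913/34183175 ≈ -4.8234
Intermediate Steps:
X(U) = -2 - U/2 (X(U) = -2 + (-U)/2 = -2 - U/2)
d(y, I) = 1
d(143, X(k))/(-5083) - 32436/6725 = 1/(-5083) - 32436/6725 = 1*(-1/5083) - 32436*1/6725 = -1/5083 - 32436/6725 = -164878913/34183175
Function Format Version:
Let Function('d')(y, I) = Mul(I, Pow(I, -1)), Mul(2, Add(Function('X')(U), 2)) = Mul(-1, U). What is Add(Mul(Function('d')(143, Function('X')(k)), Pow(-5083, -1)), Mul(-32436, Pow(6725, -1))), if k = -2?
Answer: Rational(-164878913, 34183175) ≈ -4.8234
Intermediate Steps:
Function('X')(U) = Add(-2, Mul(Rational(-1, 2), U)) (Function('X')(U) = Add(-2, Mul(Rational(1, 2), Mul(-1, U))) = Add(-2, Mul(Rational(-1, 2), U)))
Function('d')(y, I) = 1
Add(Mul(Function('d')(143, Function('X')(k)), Pow(-5083, -1)), Mul(-32436, Pow(6725, -1))) = Add(Mul(1, Pow(-5083, -1)), Mul(-32436, Pow(6725, -1))) = Add(Mul(1, Rational(-1, 5083)), Mul(-32436, Rational(1, 6725))) = Add(Rational(-1, 5083), Rational(-32436, 6725)) = Rational(-164878913, 34183175)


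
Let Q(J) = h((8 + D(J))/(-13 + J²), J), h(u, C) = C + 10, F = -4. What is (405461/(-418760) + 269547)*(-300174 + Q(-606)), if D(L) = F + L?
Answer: -178681277377997/2204 ≈ -8.1071e+10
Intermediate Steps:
D(L) = -4 + L
h(u, C) = 10 + C
Q(J) = 10 + J
(405461/(-418760) + 269547)*(-300174 + Q(-606)) = (405461/(-418760) + 269547)*(-300174 + (10 - 606)) = (405461*(-1/418760) + 269547)*(-300174 - 596) = (-405461/418760 + 269547)*(-300770) = (112875096259/418760)*(-300770) = -178681277377997/2204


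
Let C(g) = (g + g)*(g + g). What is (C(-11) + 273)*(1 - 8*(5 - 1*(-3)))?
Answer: -47691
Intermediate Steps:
C(g) = 4*g² (C(g) = (2*g)*(2*g) = 4*g²)
(C(-11) + 273)*(1 - 8*(5 - 1*(-3))) = (4*(-11)² + 273)*(1 - 8*(5 - 1*(-3))) = (4*121 + 273)*(1 - 8*(5 + 3)) = (484 + 273)*(1 - 8*8) = 757*(1 - 64) = 757*(-63) = -47691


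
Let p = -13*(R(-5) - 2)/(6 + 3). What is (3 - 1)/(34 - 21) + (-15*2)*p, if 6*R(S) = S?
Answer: -14347/117 ≈ -122.62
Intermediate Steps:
R(S) = S/6
p = 221/54 (p = -13*((⅙)*(-5) - 2)/(6 + 3) = -13*(-⅚ - 2)/9 = -(-221)/(6*9) = -13*(-17/54) = 221/54 ≈ 4.0926)
(3 - 1)/(34 - 21) + (-15*2)*p = (3 - 1)/(34 - 21) - 15*2*(221/54) = 2/13 - 30*221/54 = 2*(1/13) - 1105/9 = 2/13 - 1105/9 = -14347/117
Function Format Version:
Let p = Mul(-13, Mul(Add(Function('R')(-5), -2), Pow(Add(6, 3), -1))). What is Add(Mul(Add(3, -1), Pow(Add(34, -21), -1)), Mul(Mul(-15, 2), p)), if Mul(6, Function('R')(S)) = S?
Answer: Rational(-14347, 117) ≈ -122.62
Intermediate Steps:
Function('R')(S) = Mul(Rational(1, 6), S)
p = Rational(221, 54) (p = Mul(-13, Mul(Add(Mul(Rational(1, 6), -5), -2), Pow(Add(6, 3), -1))) = Mul(-13, Mul(Add(Rational(-5, 6), -2), Pow(9, -1))) = Mul(-13, Mul(Rational(-17, 6), Rational(1, 9))) = Mul(-13, Rational(-17, 54)) = Rational(221, 54) ≈ 4.0926)
Add(Mul(Add(3, -1), Pow(Add(34, -21), -1)), Mul(Mul(-15, 2), p)) = Add(Mul(Add(3, -1), Pow(Add(34, -21), -1)), Mul(Mul(-15, 2), Rational(221, 54))) = Add(Mul(2, Pow(13, -1)), Mul(-30, Rational(221, 54))) = Add(Mul(2, Rational(1, 13)), Rational(-1105, 9)) = Add(Rational(2, 13), Rational(-1105, 9)) = Rational(-14347, 117)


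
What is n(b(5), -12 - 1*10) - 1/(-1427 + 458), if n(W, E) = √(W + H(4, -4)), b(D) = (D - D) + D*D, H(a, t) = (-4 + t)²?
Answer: 1/969 + √89 ≈ 9.4350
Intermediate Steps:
b(D) = D² (b(D) = 0 + D² = D²)
n(W, E) = √(64 + W) (n(W, E) = √(W + (-4 - 4)²) = √(W + (-8)²) = √(W + 64) = √(64 + W))
n(b(5), -12 - 1*10) - 1/(-1427 + 458) = √(64 + 5²) - 1/(-1427 + 458) = √(64 + 25) - 1/(-969) = √89 - 1*(-1/969) = √89 + 1/969 = 1/969 + √89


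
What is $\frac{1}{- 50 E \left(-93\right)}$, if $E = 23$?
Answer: $\frac{1}{106950} \approx 9.3502 \cdot 10^{-6}$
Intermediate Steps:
$\frac{1}{- 50 E \left(-93\right)} = \frac{1}{\left(-50\right) 23 \left(-93\right)} = \frac{1}{\left(-1150\right) \left(-93\right)} = \frac{1}{106950}$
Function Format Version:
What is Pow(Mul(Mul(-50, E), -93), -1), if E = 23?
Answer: Rational(1, 106950) ≈ 9.3502e-6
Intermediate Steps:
Pow(Mul(Mul(-50, E), -93), -1) = Pow(Mul(Mul(-50, 23), -93), -1) = Pow(Mul(-1150, -93), -1) = Pow(106950, -1) = Rational(1, 106950)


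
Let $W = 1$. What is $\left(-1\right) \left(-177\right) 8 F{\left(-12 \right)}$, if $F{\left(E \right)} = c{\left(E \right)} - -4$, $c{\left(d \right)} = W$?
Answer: $7080$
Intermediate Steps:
$c{\left(d \right)} = 1$
$F{\left(E \right)} = 5$ ($F{\left(E \right)} = 1 - -4 = 1 + 4 = 5$)
$\left(-1\right) \left(-177\right) 8 F{\left(-12 \right)} = \left(-1\right) \left(-177\right) 8 \cdot 5 = 177 \cdot 8 \cdot 5 = 1416 \cdot 5 = 7080$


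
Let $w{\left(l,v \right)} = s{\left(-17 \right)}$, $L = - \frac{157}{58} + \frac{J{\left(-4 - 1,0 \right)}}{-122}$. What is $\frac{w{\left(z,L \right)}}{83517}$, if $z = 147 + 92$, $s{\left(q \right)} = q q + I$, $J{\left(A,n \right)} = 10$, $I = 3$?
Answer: $\frac{292}{83517} \approx 0.0034963$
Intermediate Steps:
$L = - \frac{9867}{3538}$ ($L = - \frac{157}{58} + \frac{10}{-122} = \left(-157\right) \frac{1}{58} + 10 \left(- \frac{1}{122}\right) = - \frac{157}{58} - \frac{5}{61} = - \frac{9867}{3538} \approx -2.7889$)
$s{\left(q \right)} = 3 + q^{2}$ ($s{\left(q \right)} = q q + 3 = q^{2} + 3 = 3 + q^{2}$)
$z = 239$
$w{\left(l,v \right)} = 292$ ($w{\left(l,v \right)} = 3 + \left(-17\right)^{2} = 3 + 289 = 292$)
$\frac{w{\left(z,L \right)}}{83517} = \frac{292}{83517}$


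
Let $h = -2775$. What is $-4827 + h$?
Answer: $-7602$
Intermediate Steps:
$-4827 + h = -4827 - 2775 = -7602$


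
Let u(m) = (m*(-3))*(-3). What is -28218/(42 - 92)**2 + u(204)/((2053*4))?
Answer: -28392027/2566250 ≈ -11.064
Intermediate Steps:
u(m) = 9*m (u(m) = -3*m*(-3) = 9*m)
-28218/(42 - 92)**2 + u(204)/((2053*4)) = -28218/(42 - 92)**2 + (9*204)/((2053*4)) = -28218/((-50)**2) + 1836/8212 = -28218/2500 + 1836*(1/8212) = -28218*1/2500 + 459/2053 = -14109/1250 + 459/2053 = -28392027/2566250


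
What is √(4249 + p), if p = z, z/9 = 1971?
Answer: 2*√5497 ≈ 148.28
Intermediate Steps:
z = 17739 (z = 9*1971 = 17739)
p = 17739
√(4249 + p) = √(4249 + 17739) = √21988 = 2*√5497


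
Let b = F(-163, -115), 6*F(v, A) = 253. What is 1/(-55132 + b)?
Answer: -6/330539 ≈ -1.8152e-5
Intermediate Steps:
F(v, A) = 253/6 (F(v, A) = (⅙)*253 = 253/6)
b = 253/6 ≈ 42.167
1/(-55132 + b) = 1/(-55132 + 253/6) = 1/(-330539/6) = -6/330539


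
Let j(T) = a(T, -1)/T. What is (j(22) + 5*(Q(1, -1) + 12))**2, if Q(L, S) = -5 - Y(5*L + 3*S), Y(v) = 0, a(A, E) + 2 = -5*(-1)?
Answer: 597529/484 ≈ 1234.6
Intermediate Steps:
a(A, E) = 3 (a(A, E) = -2 - 5*(-1) = -2 + 5 = 3)
Q(L, S) = -5 (Q(L, S) = -5 - 1*0 = -5 + 0 = -5)
j(T) = 3/T
(j(22) + 5*(Q(1, -1) + 12))**2 = (3/22 + 5*(-5 + 12))**2 = (3*(1/22) + 5*7)**2 = (3/22 + 35)**2 = (773/22)**2 = 597529/484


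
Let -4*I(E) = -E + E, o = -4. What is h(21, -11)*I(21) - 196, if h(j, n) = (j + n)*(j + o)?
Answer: -196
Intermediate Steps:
h(j, n) = (-4 + j)*(j + n) (h(j, n) = (j + n)*(j - 4) = (j + n)*(-4 + j) = (-4 + j)*(j + n))
I(E) = 0 (I(E) = -(-E + E)/4 = -¼*0 = 0)
h(21, -11)*I(21) - 196 = (21² - 4*21 - 4*(-11) + 21*(-11))*0 - 196 = (441 - 84 + 44 - 231)*0 - 196 = 170*0 - 196 = 0 - 196 = -196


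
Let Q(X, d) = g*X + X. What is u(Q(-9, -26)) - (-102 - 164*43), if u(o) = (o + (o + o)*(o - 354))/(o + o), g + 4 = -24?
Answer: 14087/2 ≈ 7043.5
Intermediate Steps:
g = -28 (g = -4 - 24 = -28)
Q(X, d) = -27*X (Q(X, d) = -28*X + X = -27*X)
u(o) = (o + 2*o*(-354 + o))/(2*o) (u(o) = (o + (2*o)*(-354 + o))/((2*o)) = (o + 2*o*(-354 + o))*(1/(2*o)) = (o + 2*o*(-354 + o))/(2*o))
u(Q(-9, -26)) - (-102 - 164*43) = (-707/2 - 27*(-9)) - (-102 - 164*43) = (-707/2 + 243) - (-102 - 7052) = -221/2 - 1*(-7154) = -221/2 + 7154 = 14087/2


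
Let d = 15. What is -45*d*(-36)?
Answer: 24300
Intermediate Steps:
-45*d*(-36) = -45*15*(-36) = -675*(-36) = 24300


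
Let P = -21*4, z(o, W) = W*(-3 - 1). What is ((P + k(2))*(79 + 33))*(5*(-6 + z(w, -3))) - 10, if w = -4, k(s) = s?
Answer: -275530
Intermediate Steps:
z(o, W) = -4*W (z(o, W) = W*(-4) = -4*W)
P = -84
((P + k(2))*(79 + 33))*(5*(-6 + z(w, -3))) - 10 = ((-84 + 2)*(79 + 33))*(5*(-6 - 4*(-3))) - 10 = (-82*112)*(5*(-6 + 12)) - 10 = -45920*6 - 10 = -9184*30 - 10 = -275520 - 10 = -275530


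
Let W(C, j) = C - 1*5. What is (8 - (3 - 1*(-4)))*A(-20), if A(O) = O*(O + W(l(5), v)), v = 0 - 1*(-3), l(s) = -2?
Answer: 540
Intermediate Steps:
v = 3 (v = 0 + 3 = 3)
W(C, j) = -5 + C (W(C, j) = C - 5 = -5 + C)
A(O) = O*(-7 + O) (A(O) = O*(O + (-5 - 2)) = O*(O - 7) = O*(-7 + O))
(8 - (3 - 1*(-4)))*A(-20) = (8 - (3 - 1*(-4)))*(-20*(-7 - 20)) = (8 - (3 + 4))*(-20*(-27)) = (8 - 1*7)*540 = (8 - 7)*540 = 1*540 = 540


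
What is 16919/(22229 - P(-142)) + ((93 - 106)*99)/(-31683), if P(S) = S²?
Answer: 434788/52805 ≈ 8.2338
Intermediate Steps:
16919/(22229 - P(-142)) + ((93 - 106)*99)/(-31683) = 16919/(22229 - 1*(-142)²) + ((93 - 106)*99)/(-31683) = 16919/(22229 - 1*20164) - 13*99*(-1/31683) = 16919/(22229 - 20164) - 1287*(-1/31683) = 16919/2065 + 429/10561 = 16919*(1/2065) + 429/10561 = 2417/295 + 429/10561 = 434788/52805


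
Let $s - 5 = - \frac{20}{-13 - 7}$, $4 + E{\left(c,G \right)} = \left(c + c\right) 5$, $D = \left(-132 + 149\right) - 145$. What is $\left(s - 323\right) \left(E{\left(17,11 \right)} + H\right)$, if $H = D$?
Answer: $-12046$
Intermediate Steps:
$D = -128$ ($D = 17 - 145 = -128$)
$E{\left(c,G \right)} = -4 + 10 c$ ($E{\left(c,G \right)} = -4 + \left(c + c\right) 5 = -4 + 2 c 5 = -4 + 10 c$)
$s = 6$ ($s = 5 - \frac{20}{-13 - 7} = 5 - \frac{20}{-20} = 5 - -1 = 5 + 1 = 6$)
$H = -128$
$\left(s - 323\right) \left(E{\left(17,11 \right)} + H\right) = \left(6 - 323\right) \left(\left(-4 + 10 \cdot 17\right) - 128\right) = - 317 \left(\left(-4 + 170\right) - 128\right) = - 317 \left(166 - 128\right) = \left(-317\right) 38 = -12046$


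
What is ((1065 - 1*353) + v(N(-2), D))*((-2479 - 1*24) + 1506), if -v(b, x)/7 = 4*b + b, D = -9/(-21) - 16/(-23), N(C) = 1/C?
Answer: -1454623/2 ≈ -7.2731e+5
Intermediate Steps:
D = 181/161 (D = -9*(-1/21) - 16*(-1/23) = 3/7 + 16/23 = 181/161 ≈ 1.1242)
v(b, x) = -35*b (v(b, x) = -7*(4*b + b) = -35*b)
((1065 - 1*353) + v(N(-2), D))*((-2479 - 1*24) + 1506) = ((1065 - 1*353) - 35/(-2))*((-2479 - 1*24) + 1506) = ((1065 - 353) - 35*(-½))*((-2479 - 24) + 1506) = (712 + 35/2)*(-2503 + 1506) = (1459/2)*(-997) = -1454623/2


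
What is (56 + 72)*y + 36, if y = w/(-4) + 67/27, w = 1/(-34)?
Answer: 162748/459 ≈ 354.57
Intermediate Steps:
w = -1/34 ≈ -0.029412
y = 9139/3672 (y = -1/34/(-4) + 67/27 = -1/34*(-¼) + 67*(1/27) = 1/136 + 67/27 = 9139/3672 ≈ 2.4888)
(56 + 72)*y + 36 = (56 + 72)*(9139/3672) + 36 = 128*(9139/3672) + 36 = 146224/459 + 36 = 162748/459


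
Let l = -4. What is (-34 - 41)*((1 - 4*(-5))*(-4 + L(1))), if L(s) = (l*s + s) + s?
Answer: 9450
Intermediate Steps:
L(s) = -2*s (L(s) = (-4*s + s) + s = -3*s + s = -2*s)
(-34 - 41)*((1 - 4*(-5))*(-4 + L(1))) = (-34 - 41)*((1 - 4*(-5))*(-4 - 2*1)) = -75*(1 + 20)*(-4 - 2) = -1575*(-6) = -75*(-126) = 9450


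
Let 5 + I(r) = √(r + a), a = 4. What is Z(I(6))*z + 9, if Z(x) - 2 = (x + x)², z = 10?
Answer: 1429 - 400*√10 ≈ 164.09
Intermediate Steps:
I(r) = -5 + √(4 + r) (I(r) = -5 + √(r + 4) = -5 + √(4 + r))
Z(x) = 2 + 4*x² (Z(x) = 2 + (x + x)² = 2 + (2*x)² = 2 + 4*x²)
Z(I(6))*z + 9 = (2 + 4*(-5 + √(4 + 6))²)*10 + 9 = (2 + 4*(-5 + √10)²)*10 + 9 = (20 + 40*(-5 + √10)²) + 9 = 29 + 40*(-5 + √10)²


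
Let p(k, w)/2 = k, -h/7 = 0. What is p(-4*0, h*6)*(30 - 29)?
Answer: 0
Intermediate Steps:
h = 0 (h = -7*0 = 0)
p(k, w) = 2*k
p(-4*0, h*6)*(30 - 29) = (2*(-4*0))*(30 - 29) = (2*0)*1 = 0*1 = 0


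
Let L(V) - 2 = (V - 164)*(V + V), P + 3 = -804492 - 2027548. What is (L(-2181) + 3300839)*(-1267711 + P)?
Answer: -55468568786174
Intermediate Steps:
P = -2832043 (P = -3 + (-804492 - 2027548) = -3 - 2832040 = -2832043)
L(V) = 2 + 2*V*(-164 + V) (L(V) = 2 + (V - 164)*(V + V) = 2 + (-164 + V)*(2*V) = 2 + 2*V*(-164 + V))
(L(-2181) + 3300839)*(-1267711 + P) = ((2 - 328*(-2181) + 2*(-2181)**2) + 3300839)*(-1267711 - 2832043) = ((2 + 715368 + 2*4756761) + 3300839)*(-4099754) = ((2 + 715368 + 9513522) + 3300839)*(-4099754) = (10228892 + 3300839)*(-4099754) = 13529731*(-4099754) = -55468568786174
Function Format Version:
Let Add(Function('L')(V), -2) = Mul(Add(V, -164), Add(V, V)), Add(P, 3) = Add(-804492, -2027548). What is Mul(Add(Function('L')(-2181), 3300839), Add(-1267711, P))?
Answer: -55468568786174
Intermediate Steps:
P = -2832043 (P = Add(-3, Add(-804492, -2027548)) = Add(-3, -2832040) = -2832043)
Function('L')(V) = Add(2, Mul(2, V, Add(-164, V))) (Function('L')(V) = Add(2, Mul(Add(V, -164), Add(V, V))) = Add(2, Mul(Add(-164, V), Mul(2, V))) = Add(2, Mul(2, V, Add(-164, V))))
Mul(Add(Function('L')(-2181), 3300839), Add(-1267711, P)) = Mul(Add(Add(2, Mul(-328, -2181), Mul(2, Pow(-2181, 2))), 3300839), Add(-1267711, -2832043)) = Mul(Add(Add(2, 715368, Mul(2, 4756761)), 3300839), -4099754) = Mul(Add(Add(2, 715368, 9513522), 3300839), -4099754) = Mul(Add(10228892, 3300839), -4099754) = Mul(13529731, -4099754) = -55468568786174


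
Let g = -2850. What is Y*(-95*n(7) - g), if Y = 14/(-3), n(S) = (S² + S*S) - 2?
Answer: 29260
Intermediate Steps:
n(S) = -2 + 2*S² (n(S) = (S² + S²) - 2 = 2*S² - 2 = -2 + 2*S²)
Y = -14/3 (Y = 14*(-⅓) = -14/3 ≈ -4.6667)
Y*(-95*n(7) - g) = -14*(-95*(-2 + 2*7²) - 1*(-2850))/3 = -14*(-95*(-2 + 2*49) + 2850)/3 = -14*(-95*(-2 + 98) + 2850)/3 = -14*(-95*96 + 2850)/3 = -14*(-9120 + 2850)/3 = -14/3*(-6270) = 29260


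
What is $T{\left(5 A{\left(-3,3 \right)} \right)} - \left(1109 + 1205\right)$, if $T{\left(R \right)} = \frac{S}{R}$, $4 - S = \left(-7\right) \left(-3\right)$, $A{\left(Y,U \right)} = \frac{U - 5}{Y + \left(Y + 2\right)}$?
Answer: $- \frac{11604}{5} \approx -2320.8$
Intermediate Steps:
$A{\left(Y,U \right)} = \frac{-5 + U}{2 + 2 Y}$ ($A{\left(Y,U \right)} = \frac{-5 + U}{Y + \left(2 + Y\right)} = \frac{-5 + U}{2 + 2 Y}$)
$S = -17$ ($S = 4 - \left(-7\right) \left(-3\right) = 4 - 21 = -17$)
$T{\left(R \right)} = - \frac{17}{R}$
$T{\left(5 A{\left(-3,3 \right)} \right)} - \left(1109 + 1205\right) = - \frac{17}{5 \frac{-5 + 3}{2 \left(1 - 3\right)}} - \left(1109 + 1205\right) = - \frac{17}{5 \cdot \frac{1}{2} \frac{1}{-2} \left(-2\right)} - 2314 = - \frac{17}{5 \cdot \frac{1}{2} \left(- \frac{1}{2}\right) \left(-2\right)} - 2314 = - \frac{17}{5 \cdot \frac{1}{2}} - 2314 = - \frac{17}{\frac{5}{2}} - 2314 = \left(-17\right) \frac{2}{5} - 2314 = - \frac{34}{5} - 2314 = - \frac{11604}{5}$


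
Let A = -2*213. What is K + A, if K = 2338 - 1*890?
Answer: 1022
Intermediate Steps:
K = 1448 (K = 2338 - 890 = 1448)
A = -426
K + A = 1448 - 426 = 1022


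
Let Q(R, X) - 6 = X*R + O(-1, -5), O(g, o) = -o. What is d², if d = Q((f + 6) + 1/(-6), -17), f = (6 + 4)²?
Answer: 115111441/36 ≈ 3.1975e+6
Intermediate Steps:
f = 100 (f = 10² = 100)
Q(R, X) = 11 + R*X (Q(R, X) = 6 + (X*R - 1*(-5)) = 6 + (R*X + 5) = 6 + (5 + R*X) = 11 + R*X)
d = -10729/6 (d = 11 + ((100 + 6) + 1/(-6))*(-17) = 11 + (106 - ⅙)*(-17) = 11 + (635/6)*(-17) = 11 - 10795/6 = -10729/6 ≈ -1788.2)
d² = (-10729/6)² = 115111441/36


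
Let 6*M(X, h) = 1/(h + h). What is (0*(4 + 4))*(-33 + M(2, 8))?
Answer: 0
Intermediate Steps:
M(X, h) = 1/(12*h) (M(X, h) = 1/(6*(h + h)) = 1/(6*((2*h))) = (1/(2*h))/6 = 1/(12*h))
(0*(4 + 4))*(-33 + M(2, 8)) = (0*(4 + 4))*(-33 + (1/12)/8) = (0*8)*(-33 + (1/12)*(⅛)) = 0*(-33 + 1/96) = 0*(-3167/96) = 0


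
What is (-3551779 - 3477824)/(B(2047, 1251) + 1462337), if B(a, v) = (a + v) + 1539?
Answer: -2343201/489058 ≈ -4.7913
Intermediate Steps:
B(a, v) = 1539 + a + v
(-3551779 - 3477824)/(B(2047, 1251) + 1462337) = (-3551779 - 3477824)/((1539 + 2047 + 1251) + 1462337) = -7029603/(4837 + 1462337) = -7029603/1467174 = -7029603*1/1467174 = -2343201/489058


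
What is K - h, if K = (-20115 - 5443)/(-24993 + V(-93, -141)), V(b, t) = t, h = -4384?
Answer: 55106507/12567 ≈ 4385.0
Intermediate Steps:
K = 12779/12567 (K = (-20115 - 5443)/(-24993 - 141) = -25558/(-25134) = -25558*(-1/25134) = 12779/12567 ≈ 1.0169)
K - h = 12779/12567 - 1*(-4384) = 12779/12567 + 4384 = 55106507/12567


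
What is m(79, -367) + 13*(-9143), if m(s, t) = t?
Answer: -119226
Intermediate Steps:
m(79, -367) + 13*(-9143) = -367 + 13*(-9143) = -367 - 118859 = -119226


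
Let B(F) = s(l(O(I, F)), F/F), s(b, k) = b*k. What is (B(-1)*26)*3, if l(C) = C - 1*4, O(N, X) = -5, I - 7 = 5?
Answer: -702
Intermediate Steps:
I = 12 (I = 7 + 5 = 12)
l(C) = -4 + C (l(C) = C - 4 = -4 + C)
B(F) = -9 (B(F) = (-4 - 5)*(F/F) = -9*1 = -9)
(B(-1)*26)*3 = -9*26*3 = -234*3 = -702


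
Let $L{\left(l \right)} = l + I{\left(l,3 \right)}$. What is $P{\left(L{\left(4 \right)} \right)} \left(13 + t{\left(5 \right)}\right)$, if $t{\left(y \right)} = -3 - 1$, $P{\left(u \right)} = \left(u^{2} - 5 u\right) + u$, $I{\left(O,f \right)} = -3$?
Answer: $-27$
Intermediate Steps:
$L{\left(l \right)} = -3 + l$ ($L{\left(l \right)} = l - 3 = -3 + l$)
$P{\left(u \right)} = u^{2} - 4 u$
$t{\left(y \right)} = -4$ ($t{\left(y \right)} = -3 - 1 = -4$)
$P{\left(L{\left(4 \right)} \right)} \left(13 + t{\left(5 \right)}\right) = \left(-3 + 4\right) \left(-4 + \left(-3 + 4\right)\right) \left(13 - 4\right) = 1 \left(-4 + 1\right) 9 = 1 \left(-3\right) 9 = \left(-3\right) 9 = -27$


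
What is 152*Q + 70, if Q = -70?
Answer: -10570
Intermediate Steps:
152*Q + 70 = 152*(-70) + 70 = -10640 + 70 = -10570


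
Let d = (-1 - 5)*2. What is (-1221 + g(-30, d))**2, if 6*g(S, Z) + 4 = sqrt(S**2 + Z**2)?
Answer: 13432486/9 - 7330*sqrt(29)/3 ≈ 1.4793e+6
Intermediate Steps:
d = -12 (d = -6*2 = -12)
g(S, Z) = -2/3 + sqrt(S**2 + Z**2)/6
(-1221 + g(-30, d))**2 = (-1221 + (-2/3 + sqrt((-30)**2 + (-12)**2)/6))**2 = (-1221 + (-2/3 + sqrt(900 + 144)/6))**2 = (-1221 + (-2/3 + sqrt(1044)/6))**2 = (-1221 + (-2/3 + (6*sqrt(29))/6))**2 = (-1221 + (-2/3 + sqrt(29)))**2 = (-3665/3 + sqrt(29))**2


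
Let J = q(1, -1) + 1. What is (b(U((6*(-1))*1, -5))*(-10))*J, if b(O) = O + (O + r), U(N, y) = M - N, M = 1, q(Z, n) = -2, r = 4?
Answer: 180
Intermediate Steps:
U(N, y) = 1 - N
J = -1 (J = -2 + 1 = -1)
b(O) = 4 + 2*O (b(O) = O + (O + 4) = O + (4 + O) = 4 + 2*O)
(b(U((6*(-1))*1, -5))*(-10))*J = ((4 + 2*(1 - 6*(-1)))*(-10))*(-1) = ((4 + 2*(1 - (-6)))*(-10))*(-1) = ((4 + 2*(1 - 1*(-6)))*(-10))*(-1) = ((4 + 2*(1 + 6))*(-10))*(-1) = ((4 + 2*7)*(-10))*(-1) = ((4 + 14)*(-10))*(-1) = (18*(-10))*(-1) = -180*(-1) = 180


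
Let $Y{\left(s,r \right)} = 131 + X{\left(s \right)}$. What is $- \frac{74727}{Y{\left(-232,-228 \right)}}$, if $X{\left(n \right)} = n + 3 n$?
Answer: $\frac{74727}{797} \approx 93.76$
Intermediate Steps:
$X{\left(n \right)} = 4 n$
$Y{\left(s,r \right)} = 131 + 4 s$
$- \frac{74727}{Y{\left(-232,-228 \right)}} = - \frac{74727}{131 + 4 \left(-232\right)} = - \frac{74727}{131 - 928} = - \frac{74727}{-797} = \left(-74727\right) \left(- \frac{1}{797}\right) = \frac{74727}{797}$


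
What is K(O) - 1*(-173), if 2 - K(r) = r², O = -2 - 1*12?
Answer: -21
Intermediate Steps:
O = -14 (O = -2 - 12 = -14)
K(r) = 2 - r²
K(O) - 1*(-173) = (2 - 1*(-14)²) - 1*(-173) = (2 - 1*196) + 173 = (2 - 196) + 173 = -194 + 173 = -21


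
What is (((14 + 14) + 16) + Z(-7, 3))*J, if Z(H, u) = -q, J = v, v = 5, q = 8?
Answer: 180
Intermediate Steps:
J = 5
Z(H, u) = -8 (Z(H, u) = -1*8 = -8)
(((14 + 14) + 16) + Z(-7, 3))*J = (((14 + 14) + 16) - 8)*5 = ((28 + 16) - 8)*5 = (44 - 8)*5 = 36*5 = 180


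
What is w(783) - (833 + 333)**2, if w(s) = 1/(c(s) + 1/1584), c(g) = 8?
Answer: -17229651604/12673 ≈ -1.3596e+6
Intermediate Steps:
w(s) = 1584/12673 (w(s) = 1/(8 + 1/1584) = 1/(12673/1584) = 1584/12673)
w(783) - (833 + 333)**2 = 1584/12673 - (833 + 333)**2 = 1584/12673 - 1*1166**2 = 1584/12673 - 1*1359556 = 1584/12673 - 1359556 = -17229651604/12673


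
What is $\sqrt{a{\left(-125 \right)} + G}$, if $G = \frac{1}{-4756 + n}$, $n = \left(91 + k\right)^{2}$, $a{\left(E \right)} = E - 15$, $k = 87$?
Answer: $\frac{i \sqrt{704974853}}{2244} \approx 11.832 i$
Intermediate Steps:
$a{\left(E \right)} = -15 + E$
$n = 31684$ ($n = \left(91 + 87\right)^{2} = 178^{2} = 31684$)
$G = \frac{1}{26928}$ ($G = \frac{1}{-4756 + 31684} = \frac{1}{26928} \approx 3.7136 \cdot 10^{-5}$)
$\sqrt{a{\left(-125 \right)} + G} = \sqrt{\left(-15 - 125\right) + \frac{1}{26928}} = \sqrt{-140 + \frac{1}{26928}} = \sqrt{- \frac{3769919}{26928}} = \frac{i \sqrt{704974853}}{2244}$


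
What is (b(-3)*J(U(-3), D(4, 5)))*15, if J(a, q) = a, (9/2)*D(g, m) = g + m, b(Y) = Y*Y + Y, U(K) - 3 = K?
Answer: 0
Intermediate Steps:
U(K) = 3 + K
b(Y) = Y + Y² (b(Y) = Y² + Y = Y + Y²)
D(g, m) = 2*g/9 + 2*m/9 (D(g, m) = 2*(g + m)/9 = 2*g/9 + 2*m/9)
(b(-3)*J(U(-3), D(4, 5)))*15 = ((-3*(1 - 3))*(3 - 3))*15 = (-3*(-2)*0)*15 = (6*0)*15 = 0*15 = 0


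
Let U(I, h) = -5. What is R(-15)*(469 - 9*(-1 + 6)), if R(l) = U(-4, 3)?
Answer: -2120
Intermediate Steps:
R(l) = -5
R(-15)*(469 - 9*(-1 + 6)) = -5*(469 - 9*(-1 + 6)) = -5*(469 - 9*5) = -5*(469 - 45) = -5*424 = -2120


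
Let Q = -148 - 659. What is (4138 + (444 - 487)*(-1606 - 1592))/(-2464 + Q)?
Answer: -141652/3271 ≈ -43.305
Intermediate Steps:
Q = -807
(4138 + (444 - 487)*(-1606 - 1592))/(-2464 + Q) = (4138 + (444 - 487)*(-1606 - 1592))/(-2464 - 807) = (4138 - 43*(-3198))/(-3271) = (4138 + 137514)*(-1/3271) = 141652*(-1/3271) = -141652/3271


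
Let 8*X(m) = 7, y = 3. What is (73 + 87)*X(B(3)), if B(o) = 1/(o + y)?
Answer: 140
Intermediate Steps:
B(o) = 1/(3 + o) (B(o) = 1/(o + 3) = 1/(3 + o))
X(m) = 7/8 (X(m) = (⅛)*7 = 7/8)
(73 + 87)*X(B(3)) = (73 + 87)*(7/8) = 160*(7/8) = 140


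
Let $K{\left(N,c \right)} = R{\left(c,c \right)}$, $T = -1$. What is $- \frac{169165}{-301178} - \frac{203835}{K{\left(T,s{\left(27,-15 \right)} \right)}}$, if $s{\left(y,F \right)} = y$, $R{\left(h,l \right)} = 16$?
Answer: $- \frac{30693955495}{2409424} \approx -12739.0$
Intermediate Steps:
$K{\left(N,c \right)} = 16$
$- \frac{169165}{-301178} - \frac{203835}{K{\left(T,s{\left(27,-15 \right)} \right)}} = - \frac{169165}{-301178} - \frac{203835}{16} = \left(-169165\right) \left(- \frac{1}{301178}\right) - \frac{203835}{16} = \frac{169165}{301178} - \frac{203835}{16} = - \frac{30693955495}{2409424}$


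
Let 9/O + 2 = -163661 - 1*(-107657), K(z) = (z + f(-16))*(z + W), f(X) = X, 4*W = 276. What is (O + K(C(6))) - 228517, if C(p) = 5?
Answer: -12843911995/56006 ≈ -2.2933e+5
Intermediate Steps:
W = 69 (W = (¼)*276 = 69)
K(z) = (-16 + z)*(69 + z) (K(z) = (z - 16)*(z + 69) = (-16 + z)*(69 + z))
O = -9/56006 (O = 9/(-2 + (-163661 - 1*(-107657))) = 9/(-2 + (-163661 + 107657)) = 9/(-2 - 56004) = 9/(-56006) = 9*(-1/56006) = -9/56006 ≈ -0.00016070)
(O + K(C(6))) - 228517 = (-9/56006 + (-1104 + 5² + 53*5)) - 228517 = (-9/56006 + (-1104 + 25 + 265)) - 228517 = (-9/56006 - 814) - 228517 = -45588893/56006 - 228517 = -12843911995/56006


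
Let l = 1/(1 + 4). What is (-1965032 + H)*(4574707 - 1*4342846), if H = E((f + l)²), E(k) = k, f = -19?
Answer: -11388308390004/25 ≈ -4.5553e+11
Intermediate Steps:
l = ⅕ (l = 1/5 = ⅕ ≈ 0.20000)
H = 8836/25 (H = (-19 + ⅕)² = (-94/5)² = 8836/25 ≈ 353.44)
(-1965032 + H)*(4574707 - 1*4342846) = (-1965032 + 8836/25)*(4574707 - 1*4342846) = -49116964*(4574707 - 4342846)/25 = -49116964/25*231861 = -11388308390004/25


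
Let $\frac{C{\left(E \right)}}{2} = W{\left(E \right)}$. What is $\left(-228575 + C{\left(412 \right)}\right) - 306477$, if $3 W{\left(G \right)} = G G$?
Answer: $- \frac{1265668}{3} \approx -4.2189 \cdot 10^{5}$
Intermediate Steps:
$W{\left(G \right)} = \frac{G^{2}}{3}$ ($W{\left(G \right)} = \frac{G G}{3} = \frac{G^{2}}{3}$)
$C{\left(E \right)} = \frac{2 E^{2}}{3}$ ($C{\left(E \right)} = 2 \frac{E^{2}}{3} = \frac{2 E^{2}}{3}$)
$\left(-228575 + C{\left(412 \right)}\right) - 306477 = \left(-228575 + \frac{2 \cdot 412^{2}}{3}\right) - 306477 = \left(-228575 + \frac{2}{3} \cdot 169744\right) - 306477 = \left(-228575 + \frac{339488}{3}\right) - 306477 = - \frac{346237}{3} - 306477 = - \frac{1265668}{3}$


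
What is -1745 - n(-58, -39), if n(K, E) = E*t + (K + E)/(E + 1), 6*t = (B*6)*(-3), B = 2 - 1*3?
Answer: -61961/38 ≈ -1630.6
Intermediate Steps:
B = -1 (B = 2 - 3 = -1)
t = 3 (t = (-1*6*(-3))/6 = (-6*(-3))/6 = (⅙)*18 = 3)
n(K, E) = 3*E + (E + K)/(1 + E) (n(K, E) = E*3 + (K + E)/(E + 1) = 3*E + (E + K)/(1 + E))
-1745 - n(-58, -39) = -1745 - (-58 + 3*(-39)² + 4*(-39))/(1 - 39) = -1745 - (-58 + 3*1521 - 156)/(-38) = -1745 - (-1)*(-58 + 4563 - 156)/38 = -1745 - (-1)*4349/38 = -1745 - 1*(-4349/38) = -1745 + 4349/38 = -61961/38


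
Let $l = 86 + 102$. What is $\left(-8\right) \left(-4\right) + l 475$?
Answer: $89332$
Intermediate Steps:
$l = 188$
$\left(-8\right) \left(-4\right) + l 475 = \left(-8\right) \left(-4\right) + 188 \cdot 475 = 32 + 89300 = 89332$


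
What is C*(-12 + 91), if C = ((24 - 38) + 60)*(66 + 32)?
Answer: 356132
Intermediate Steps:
C = 4508 (C = (-14 + 60)*98 = 46*98 = 4508)
C*(-12 + 91) = 4508*(-12 + 91) = 4508*79 = 356132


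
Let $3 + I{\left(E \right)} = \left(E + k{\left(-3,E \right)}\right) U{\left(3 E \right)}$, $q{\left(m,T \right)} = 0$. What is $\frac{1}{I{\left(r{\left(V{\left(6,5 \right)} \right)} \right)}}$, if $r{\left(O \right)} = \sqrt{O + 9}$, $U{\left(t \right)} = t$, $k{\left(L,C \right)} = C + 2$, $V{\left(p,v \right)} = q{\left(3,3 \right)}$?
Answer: $\frac{1}{69} \approx 0.014493$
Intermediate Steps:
$V{\left(p,v \right)} = 0$
$k{\left(L,C \right)} = 2 + C$
$r{\left(O \right)} = \sqrt{9 + O}$
$I{\left(E \right)} = -3 + 3 E \left(2 + 2 E\right)$ ($I{\left(E \right)} = -3 + \left(E + \left(2 + E\right)\right) 3 E = -3 + \left(2 + 2 E\right) 3 E = -3 + 3 E \left(2 + 2 E\right)$)
$\frac{1}{I{\left(r{\left(V{\left(6,5 \right)} \right)} \right)}} = \frac{1}{-3 + 6 \sqrt{9 + 0} + 6 \left(\sqrt{9 + 0}\right)^{2}} = \frac{1}{-3 + 6 \sqrt{9} + 6 \left(\sqrt{9}\right)^{2}} = \frac{1}{-3 + 6 \cdot 3 + 6 \cdot 3^{2}} = \frac{1}{-3 + 18 + 6 \cdot 9} = \frac{1}{-3 + 18 + 54} = \frac{1}{69}$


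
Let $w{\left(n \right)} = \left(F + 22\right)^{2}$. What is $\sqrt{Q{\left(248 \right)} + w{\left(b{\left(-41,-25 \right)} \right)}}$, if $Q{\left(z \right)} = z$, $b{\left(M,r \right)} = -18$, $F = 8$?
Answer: $2 \sqrt{287} \approx 33.882$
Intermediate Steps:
$w{\left(n \right)} = 900$ ($w{\left(n \right)} = \left(8 + 22\right)^{2} = 30^{2} = 900$)
$\sqrt{Q{\left(248 \right)} + w{\left(b{\left(-41,-25 \right)} \right)}} = \sqrt{248 + 900} = \sqrt{1148} = 2 \sqrt{287}$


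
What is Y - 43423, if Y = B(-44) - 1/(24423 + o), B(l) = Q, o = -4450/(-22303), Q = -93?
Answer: -23703627318707/544710619 ≈ -43516.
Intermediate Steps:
o = 4450/22303 (o = -4450*(-1/22303) = 4450/22303 ≈ 0.19952)
B(l) = -93
Y = -50658109870/544710619 (Y = -93 - 1/(24423 + 4450/22303) = -93 - 1/544710619/22303 = -93 - 1*22303/544710619 = -93 - 22303/544710619 = -50658109870/544710619 ≈ -93.000)
Y - 43423 = -50658109870/544710619 - 43423 = -23703627318707/544710619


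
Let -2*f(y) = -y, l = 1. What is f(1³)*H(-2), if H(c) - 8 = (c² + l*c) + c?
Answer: 4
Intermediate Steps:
H(c) = 8 + c² + 2*c (H(c) = 8 + ((c² + 1*c) + c) = 8 + ((c² + c) + c) = 8 + ((c + c²) + c) = 8 + (c² + 2*c) = 8 + c² + 2*c)
f(y) = y/2 (f(y) = -(-1)*y/2 = y/2)
f(1³)*H(-2) = ((½)*1³)*(8 + (-2)² + 2*(-2)) = ((½)*1)*(8 + 4 - 4) = (½)*8 = 4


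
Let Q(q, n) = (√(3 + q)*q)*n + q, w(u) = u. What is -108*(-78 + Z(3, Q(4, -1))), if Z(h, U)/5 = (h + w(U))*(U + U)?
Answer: -142776 + 47520*√7 ≈ -17050.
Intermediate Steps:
Q(q, n) = q + n*q*√(3 + q) (Q(q, n) = (q*√(3 + q))*n + q = n*q*√(3 + q) + q = q + n*q*√(3 + q))
Z(h, U) = 10*U*(U + h) (Z(h, U) = 5*((h + U)*(U + U)) = 5*((U + h)*(2*U)) = 5*(2*U*(U + h)) = 10*U*(U + h))
-108*(-78 + Z(3, Q(4, -1))) = -108*(-78 + 10*(4*(1 - √(3 + 4)))*(4*(1 - √(3 + 4)) + 3)) = -108*(-78 + 10*(4*(1 - √7))*(4*(1 - √7) + 3)) = -108*(-78 + 10*(4 - 4*√7)*((4 - 4*√7) + 3)) = -108*(-78 + 10*(4 - 4*√7)*(7 - 4*√7)) = 8424 - 1080*(4 - 4*√7)*(7 - 4*√7)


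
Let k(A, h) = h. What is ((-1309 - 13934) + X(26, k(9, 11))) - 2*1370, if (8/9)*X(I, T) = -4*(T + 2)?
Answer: -36083/2 ≈ -18042.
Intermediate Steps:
X(I, T) = -9 - 9*T/2 (X(I, T) = 9*(-4*(T + 2))/8 = 9*(-4*(2 + T))/8 = 9*(-8 - 4*T)/8 = -9 - 9*T/2)
((-1309 - 13934) + X(26, k(9, 11))) - 2*1370 = ((-1309 - 13934) + (-9 - 9/2*11)) - 2*1370 = (-15243 + (-9 - 99/2)) - 2740 = (-15243 - 117/2) - 2740 = -30603/2 - 2740 = -36083/2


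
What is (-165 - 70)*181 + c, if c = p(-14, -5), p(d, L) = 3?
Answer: -42532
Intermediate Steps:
c = 3
(-165 - 70)*181 + c = (-165 - 70)*181 + 3 = -235*181 + 3 = -42535 + 3 = -42532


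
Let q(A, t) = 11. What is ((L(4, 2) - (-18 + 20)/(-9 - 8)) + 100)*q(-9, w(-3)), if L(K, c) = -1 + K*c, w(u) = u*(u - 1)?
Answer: 20031/17 ≈ 1178.3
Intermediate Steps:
w(u) = u*(-1 + u)
((L(4, 2) - (-18 + 20)/(-9 - 8)) + 100)*q(-9, w(-3)) = (((-1 + 4*2) - (-18 + 20)/(-9 - 8)) + 100)*11 = (((-1 + 8) - 2/(-17)) + 100)*11 = ((7 - 2*(-1)/17) + 100)*11 = ((7 - 1*(-2/17)) + 100)*11 = ((7 + 2/17) + 100)*11 = (121/17 + 100)*11 = (1821/17)*11 = 20031/17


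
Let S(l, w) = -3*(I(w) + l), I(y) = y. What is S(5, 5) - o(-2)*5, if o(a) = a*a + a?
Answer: -40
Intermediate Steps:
o(a) = a + a² (o(a) = a² + a = a + a²)
S(l, w) = -3*l - 3*w (S(l, w) = -3*(w + l) = -3*(l + w) = -3*l - 3*w)
S(5, 5) - o(-2)*5 = (-3*5 - 3*5) - (-2)*(1 - 2)*5 = (-15 - 15) - (-2)*(-1)*5 = -30 - 1*2*5 = -30 - 2*5 = -30 - 10 = -40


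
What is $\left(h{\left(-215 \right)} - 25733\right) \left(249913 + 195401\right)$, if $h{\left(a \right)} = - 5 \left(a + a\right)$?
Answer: $-10501840062$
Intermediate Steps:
$h{\left(a \right)} = - 10 a$ ($h{\left(a \right)} = - 5 \cdot 2 a = - 10 a$)
$\left(h{\left(-215 \right)} - 25733\right) \left(249913 + 195401\right) = \left(\left(-10\right) \left(-215\right) - 25733\right) \left(249913 + 195401\right) = \left(2150 - 25733\right) 445314 = \left(-23583\right) 445314 = -10501840062$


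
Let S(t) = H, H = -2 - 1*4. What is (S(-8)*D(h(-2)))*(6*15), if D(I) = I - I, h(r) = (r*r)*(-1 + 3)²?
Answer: 0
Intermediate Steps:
H = -6 (H = -2 - 4 = -6)
S(t) = -6
h(r) = 4*r² (h(r) = r²*2² = r²*4 = 4*r²)
D(I) = 0
(S(-8)*D(h(-2)))*(6*15) = (-6*0)*(6*15) = 0*90 = 0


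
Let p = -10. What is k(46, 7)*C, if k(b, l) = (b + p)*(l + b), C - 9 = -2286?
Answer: -4344516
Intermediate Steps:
C = -2277 (C = 9 - 2286 = -2277)
k(b, l) = (-10 + b)*(b + l) (k(b, l) = (b - 10)*(l + b) = (-10 + b)*(b + l))
k(46, 7)*C = (46² - 10*46 - 10*7 + 46*7)*(-2277) = (2116 - 460 - 70 + 322)*(-2277) = 1908*(-2277) = -4344516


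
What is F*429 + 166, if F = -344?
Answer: -147410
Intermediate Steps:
F*429 + 166 = -344*429 + 166 = -147576 + 166 = -147410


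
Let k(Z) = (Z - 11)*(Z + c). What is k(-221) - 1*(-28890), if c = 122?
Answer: 51858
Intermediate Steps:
k(Z) = (-11 + Z)*(122 + Z) (k(Z) = (Z - 11)*(Z + 122) = (-11 + Z)*(122 + Z))
k(-221) - 1*(-28890) = (-1342 + (-221)² + 111*(-221)) - 1*(-28890) = (-1342 + 48841 - 24531) + 28890 = 22968 + 28890 = 51858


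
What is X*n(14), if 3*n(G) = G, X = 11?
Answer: 154/3 ≈ 51.333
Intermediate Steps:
n(G) = G/3
X*n(14) = 11*((⅓)*14) = 11*(14/3) = 154/3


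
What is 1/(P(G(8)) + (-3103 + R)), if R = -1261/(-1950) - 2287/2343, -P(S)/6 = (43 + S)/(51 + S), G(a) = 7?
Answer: -3397350/10560668747 ≈ -0.00032170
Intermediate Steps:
P(S) = -6*(43 + S)/(51 + S)
R = -38593/117150 (R = -1261*(-1/1950) - 2287*1/2343 = 97/150 - 2287/2343 = -38593/117150 ≈ -0.32943)
1/(P(G(8)) + (-3103 + R)) = 1/(6*(-43 - 1*7)/(51 + 7) + (-3103 - 38593/117150)) = 1/(6*(-43 - 7)/58 - 363555043/117150) = 1/(6*(1/58)*(-50) - 363555043/117150) = 1/(-150/29 - 363555043/117150) = 1/(-10560668747/3397350) = -3397350/10560668747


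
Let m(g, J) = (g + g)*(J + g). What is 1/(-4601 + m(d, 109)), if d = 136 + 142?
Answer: 1/210571 ≈ 4.7490e-6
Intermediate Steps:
d = 278
m(g, J) = 2*g*(J + g) (m(g, J) = (2*g)*(J + g) = 2*g*(J + g))
1/(-4601 + m(d, 109)) = 1/(-4601 + 2*278*(109 + 278)) = 1/(-4601 + 2*278*387) = 1/(-4601 + 215172) = 1/210571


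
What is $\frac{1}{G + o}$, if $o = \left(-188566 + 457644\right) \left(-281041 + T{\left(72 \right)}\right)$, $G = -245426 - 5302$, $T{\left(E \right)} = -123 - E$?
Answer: $- \frac{1}{75674671136} \approx -1.3214 \cdot 10^{-11}$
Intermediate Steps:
$G = -250728$
$o = -75674420408$ ($o = \left(-188566 + 457644\right) \left(-281041 - 195\right) = 269078 \left(-281041 - 195\right) = 269078 \left(-281236\right) = -75674420408$)
$\frac{1}{G + o} = \frac{1}{-250728 - 75674420408} = \frac{1}{-75674671136} = - \frac{1}{75674671136}$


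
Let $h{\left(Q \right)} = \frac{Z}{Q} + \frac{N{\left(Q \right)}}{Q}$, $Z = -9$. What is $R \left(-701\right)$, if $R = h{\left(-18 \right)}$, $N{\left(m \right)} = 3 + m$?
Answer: $- \frac{2804}{3} \approx -934.67$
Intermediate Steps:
$h{\left(Q \right)} = - \frac{9}{Q} + \frac{3 + Q}{Q}$
$R = \frac{4}{3}$ ($R = \frac{-6 - 18}{-18} = \left(- \frac{1}{18}\right) \left(-24\right) = \frac{4}{3} \approx 1.3333$)
$R \left(-701\right) = \frac{4}{3} \left(-701\right) = - \frac{2804}{3}$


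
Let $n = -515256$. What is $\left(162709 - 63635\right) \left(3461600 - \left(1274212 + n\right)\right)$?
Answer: $267761751656$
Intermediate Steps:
$\left(162709 - 63635\right) \left(3461600 - \left(1274212 + n\right)\right) = \left(162709 - 63635\right) \left(3461600 - 758956\right) = 99074 \left(3461600 + \left(-1274212 + 515256\right)\right) = 99074 \left(3461600 - 758956\right) = 99074 \cdot 2702644 = 267761751656$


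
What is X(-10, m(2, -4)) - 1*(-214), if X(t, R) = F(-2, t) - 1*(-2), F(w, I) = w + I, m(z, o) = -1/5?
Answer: 204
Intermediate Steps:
m(z, o) = -⅕ (m(z, o) = -1*⅕ = -⅕)
F(w, I) = I + w
X(t, R) = t (X(t, R) = (t - 2) - 1*(-2) = (-2 + t) + 2 = t)
X(-10, m(2, -4)) - 1*(-214) = -10 - 1*(-214) = -10 + 214 = 204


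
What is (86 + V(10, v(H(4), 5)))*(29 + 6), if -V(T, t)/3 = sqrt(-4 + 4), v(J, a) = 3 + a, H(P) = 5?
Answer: 3010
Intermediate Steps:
V(T, t) = 0 (V(T, t) = -3*sqrt(-4 + 4) = -3*sqrt(0) = -3*0 = 0)
(86 + V(10, v(H(4), 5)))*(29 + 6) = (86 + 0)*(29 + 6) = 86*35 = 3010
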